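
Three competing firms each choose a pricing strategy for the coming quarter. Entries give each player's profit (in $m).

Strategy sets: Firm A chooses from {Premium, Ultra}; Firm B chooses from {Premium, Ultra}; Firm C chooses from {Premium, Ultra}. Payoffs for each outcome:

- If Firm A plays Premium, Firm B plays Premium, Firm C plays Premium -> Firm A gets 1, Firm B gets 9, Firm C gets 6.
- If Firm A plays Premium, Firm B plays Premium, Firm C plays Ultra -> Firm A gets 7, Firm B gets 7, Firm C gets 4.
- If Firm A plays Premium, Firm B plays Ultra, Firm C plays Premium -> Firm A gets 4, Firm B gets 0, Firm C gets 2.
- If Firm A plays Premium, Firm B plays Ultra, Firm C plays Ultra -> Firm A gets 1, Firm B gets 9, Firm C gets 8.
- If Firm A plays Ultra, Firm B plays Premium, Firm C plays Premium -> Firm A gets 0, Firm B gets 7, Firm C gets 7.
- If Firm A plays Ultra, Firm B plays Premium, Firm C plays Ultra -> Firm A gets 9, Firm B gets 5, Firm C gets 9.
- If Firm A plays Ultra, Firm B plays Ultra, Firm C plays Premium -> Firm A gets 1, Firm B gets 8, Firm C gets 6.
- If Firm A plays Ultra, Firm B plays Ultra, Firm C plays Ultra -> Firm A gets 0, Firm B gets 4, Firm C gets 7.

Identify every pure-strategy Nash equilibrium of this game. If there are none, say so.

Pure-strategy Nash equilibria: (Premium, Premium, Premium) and (Premium, Ultra, Ultra) and (Ultra, Premium, Ultra)

Firm A against (Premium, Premium): payoffs 1, 0 → best response Premium.
Firm A against (Premium, Ultra): payoffs 7, 9 → best response Ultra.
Firm A against (Ultra, Premium): payoffs 4, 1 → best response Premium.
Firm A against (Ultra, Ultra): payoffs 1, 0 → best response Premium.
Firm B against (Premium, Premium): payoffs 9, 0 → best response Premium.
Firm B against (Premium, Ultra): payoffs 7, 9 → best response Ultra.
Firm B against (Ultra, Premium): payoffs 7, 8 → best response Ultra.
Firm B against (Ultra, Ultra): payoffs 5, 4 → best response Premium.
Firm C against (Premium, Premium): payoffs 6, 4 → best response Premium.
Firm C against (Premium, Ultra): payoffs 2, 8 → best response Ultra.
Firm C against (Ultra, Premium): payoffs 7, 9 → best response Ultra.
Firm C against (Ultra, Ultra): payoffs 6, 7 → best response Ultra.
Mutual best responses: (Premium, Premium, Premium); (Premium, Ultra, Ultra); (Ultra, Premium, Ultra).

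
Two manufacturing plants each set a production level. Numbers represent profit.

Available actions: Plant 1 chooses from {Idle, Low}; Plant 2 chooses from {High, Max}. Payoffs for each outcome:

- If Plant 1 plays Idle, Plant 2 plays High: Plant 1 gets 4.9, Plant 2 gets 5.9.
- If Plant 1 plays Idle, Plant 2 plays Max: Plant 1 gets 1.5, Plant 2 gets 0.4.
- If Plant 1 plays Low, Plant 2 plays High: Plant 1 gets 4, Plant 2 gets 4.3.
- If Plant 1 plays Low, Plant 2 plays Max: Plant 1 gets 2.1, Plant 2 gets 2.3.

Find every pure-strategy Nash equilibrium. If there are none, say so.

For each strategy profile, look for a profitable unilateral deviation.
(Idle, High): Plant 1 gets 4.9, best alternative 4; Plant 2 gets 5.9, best alternative 0.4. No profitable deviation — NE.
(Idle, Max): Plant 1 can switch to Low (1.5 → 2.1). Not NE.
(Low, High): Plant 1 can switch to Idle (4 → 4.9). Not NE.
(Low, Max): Plant 2 can switch to High (2.3 → 4.3). Not NE.

(Idle, High)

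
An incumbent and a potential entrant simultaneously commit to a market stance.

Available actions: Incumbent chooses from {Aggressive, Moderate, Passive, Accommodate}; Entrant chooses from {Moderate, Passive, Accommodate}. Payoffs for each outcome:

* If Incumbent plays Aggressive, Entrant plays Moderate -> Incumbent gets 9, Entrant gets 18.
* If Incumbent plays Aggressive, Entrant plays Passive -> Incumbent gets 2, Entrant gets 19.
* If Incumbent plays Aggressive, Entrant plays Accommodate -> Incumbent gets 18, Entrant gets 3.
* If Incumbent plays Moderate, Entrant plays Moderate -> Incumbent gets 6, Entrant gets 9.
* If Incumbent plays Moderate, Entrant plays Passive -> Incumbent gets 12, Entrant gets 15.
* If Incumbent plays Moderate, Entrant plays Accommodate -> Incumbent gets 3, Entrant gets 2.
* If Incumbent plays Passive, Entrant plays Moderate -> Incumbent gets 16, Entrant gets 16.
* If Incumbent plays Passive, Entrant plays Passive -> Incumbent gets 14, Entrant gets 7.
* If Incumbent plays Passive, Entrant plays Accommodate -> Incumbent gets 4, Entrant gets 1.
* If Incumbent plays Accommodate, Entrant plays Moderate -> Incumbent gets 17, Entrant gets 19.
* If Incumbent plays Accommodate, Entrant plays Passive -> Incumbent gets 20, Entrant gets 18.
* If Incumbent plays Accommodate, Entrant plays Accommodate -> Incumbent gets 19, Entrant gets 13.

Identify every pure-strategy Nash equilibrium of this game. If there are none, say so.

(Aggressive, Moderate): Incumbent can switch to Passive (9 → 16). Not NE.
(Aggressive, Passive): Incumbent can switch to Moderate (2 → 12). Not NE.
(Aggressive, Accommodate): Incumbent can switch to Accommodate (18 → 19). Not NE.
(Moderate, Moderate): Incumbent can switch to Aggressive (6 → 9). Not NE.
(Moderate, Passive): Incumbent can switch to Passive (12 → 14). Not NE.
(Moderate, Accommodate): Incumbent can switch to Aggressive (3 → 18). Not NE.
(Accommodate, Moderate): Incumbent gets 17, best alternative 16; Entrant gets 19, best alternative 18. No profitable deviation — NE.
(The remaining 5 profiles each have a profitable deviation by the same check.)

Pure NE: (Accommodate, Moderate)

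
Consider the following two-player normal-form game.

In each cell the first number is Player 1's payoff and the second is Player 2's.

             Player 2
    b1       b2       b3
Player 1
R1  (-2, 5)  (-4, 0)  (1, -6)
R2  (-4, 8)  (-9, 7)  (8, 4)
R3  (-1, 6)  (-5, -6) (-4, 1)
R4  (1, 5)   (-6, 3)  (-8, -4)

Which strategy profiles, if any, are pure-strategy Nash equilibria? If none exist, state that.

(R4, b1)

(R1, b1): Player 1 can switch to R3 (-2 → -1). Not NE.
(R1, b2): Player 2 can switch to b1 (0 → 5). Not NE.
(R1, b3): Player 1 can switch to R2 (1 → 8). Not NE.
(R2, b1): Player 1 can switch to R1 (-4 → -2). Not NE.
(R2, b2): Player 1 can switch to R1 (-9 → -4). Not NE.
(R2, b3): Player 2 can switch to b1 (4 → 8). Not NE.
(R3, b1): Player 1 can switch to R4 (-1 → 1). Not NE.
(R3, b2): Player 1 can switch to R1 (-5 → -4). Not NE.
(R3, b3): Player 1 can switch to R1 (-4 → 1). Not NE.
(R4, b1): Player 1 gets 1, best alternative -1; Player 2 gets 5, best alternative 3. No profitable deviation — NE.
(R4, b2): Player 1 can switch to R1 (-6 → -4). Not NE.
(The remaining 1 profile has a profitable deviation by the same check.)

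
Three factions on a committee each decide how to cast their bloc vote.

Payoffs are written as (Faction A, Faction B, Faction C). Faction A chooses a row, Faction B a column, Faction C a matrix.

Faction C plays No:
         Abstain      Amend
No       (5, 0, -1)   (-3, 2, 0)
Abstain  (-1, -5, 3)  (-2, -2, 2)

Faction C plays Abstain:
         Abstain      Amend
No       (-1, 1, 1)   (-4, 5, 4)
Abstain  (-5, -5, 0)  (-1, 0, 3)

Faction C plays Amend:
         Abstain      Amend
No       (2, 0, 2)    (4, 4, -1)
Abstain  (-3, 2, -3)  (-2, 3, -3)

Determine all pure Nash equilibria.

Mark each player's best response to every combination of opponents' strategies; a profile where every player is best-responding is a pure Nash equilibrium.
Faction A against (Abstain, No): payoffs 5, -1 → best response No.
Faction A against (Abstain, Abstain): payoffs -1, -5 → best response No.
Faction A against (Abstain, Amend): payoffs 2, -3 → best response No.
Faction A against (Amend, No): payoffs -3, -2 → best response Abstain.
Faction A against (Amend, Abstain): payoffs -4, -1 → best response Abstain.
Faction A against (Amend, Amend): payoffs 4, -2 → best response No.
Faction B against (No, No): payoffs 0, 2 → best response Amend.
Faction B against (No, Abstain): payoffs 1, 5 → best response Amend.
Faction B against (No, Amend): payoffs 0, 4 → best response Amend.
Faction B against (Abstain, No): payoffs -5, -2 → best response Amend.
Faction B against (Abstain, Abstain): payoffs -5, 0 → best response Amend.
Faction B against (Abstain, Amend): payoffs 2, 3 → best response Amend.
Faction C against (No, Abstain): payoffs -1, 1, 2 → best response Amend.
Faction C against (No, Amend): payoffs 0, 4, -1 → best response Abstain.
Faction C against (Abstain, Abstain): payoffs 3, 0, -3 → best response No.
Faction C against (Abstain, Amend): payoffs 2, 3, -3 → best response Abstain.
Mutual best responses: (Abstain, Amend, Abstain).

Pure NE: (Abstain, Amend, Abstain)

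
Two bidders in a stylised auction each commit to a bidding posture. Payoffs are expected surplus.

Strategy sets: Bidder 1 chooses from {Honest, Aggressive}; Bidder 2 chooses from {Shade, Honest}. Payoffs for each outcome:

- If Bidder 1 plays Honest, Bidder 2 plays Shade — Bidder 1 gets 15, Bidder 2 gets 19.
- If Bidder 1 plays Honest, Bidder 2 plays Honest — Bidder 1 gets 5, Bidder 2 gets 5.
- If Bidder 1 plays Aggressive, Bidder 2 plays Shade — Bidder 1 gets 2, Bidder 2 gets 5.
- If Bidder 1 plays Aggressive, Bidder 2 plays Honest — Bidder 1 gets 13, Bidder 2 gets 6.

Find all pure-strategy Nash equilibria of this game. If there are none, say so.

For each strategy profile, look for a profitable unilateral deviation.
(Honest, Shade): Bidder 1 gets 15, best alternative 2; Bidder 2 gets 19, best alternative 5. No profitable deviation — NE.
(Honest, Honest): Bidder 1 can switch to Aggressive (5 → 13). Not NE.
(Aggressive, Shade): Bidder 1 can switch to Honest (2 → 15). Not NE.
(Aggressive, Honest): Bidder 1 gets 13, best alternative 5; Bidder 2 gets 6, best alternative 5. No profitable deviation — NE.

Pure-strategy Nash equilibria: (Honest, Shade), (Aggressive, Honest)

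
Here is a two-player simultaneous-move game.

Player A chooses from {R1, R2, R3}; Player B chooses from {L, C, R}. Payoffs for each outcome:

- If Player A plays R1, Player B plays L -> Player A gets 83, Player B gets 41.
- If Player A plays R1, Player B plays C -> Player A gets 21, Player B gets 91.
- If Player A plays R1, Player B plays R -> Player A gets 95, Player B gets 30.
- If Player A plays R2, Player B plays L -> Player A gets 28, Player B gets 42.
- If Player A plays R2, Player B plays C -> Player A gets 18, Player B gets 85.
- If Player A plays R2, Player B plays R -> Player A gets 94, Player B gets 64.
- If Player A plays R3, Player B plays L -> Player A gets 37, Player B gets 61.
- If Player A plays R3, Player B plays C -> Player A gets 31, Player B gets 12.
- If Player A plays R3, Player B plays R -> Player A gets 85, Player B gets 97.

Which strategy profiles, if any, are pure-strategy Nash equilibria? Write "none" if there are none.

none

Player A against L: payoffs 83, 28, 37 → best response R1.
Player A against C: payoffs 21, 18, 31 → best response R3.
Player A against R: payoffs 95, 94, 85 → best response R1.
Player B against R1: payoffs 41, 91, 30 → best response C.
Player B against R2: payoffs 42, 85, 64 → best response C.
Player B against R3: payoffs 61, 12, 97 → best response R.
No profile is a mutual best response for all players.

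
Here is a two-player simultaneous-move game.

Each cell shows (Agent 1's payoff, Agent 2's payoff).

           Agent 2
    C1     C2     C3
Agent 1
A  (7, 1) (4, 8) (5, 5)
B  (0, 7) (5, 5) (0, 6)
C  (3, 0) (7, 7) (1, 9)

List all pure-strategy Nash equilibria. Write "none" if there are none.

There is no pure-strategy Nash equilibrium.

(A, C1): Agent 2 can switch to C2 (1 → 8). Not NE.
(A, C2): Agent 1 can switch to B (4 → 5). Not NE.
(A, C3): Agent 2 can switch to C2 (5 → 8). Not NE.
(B, C1): Agent 1 can switch to A (0 → 7). Not NE.
(B, C2): Agent 1 can switch to C (5 → 7). Not NE.
(B, C3): Agent 1 can switch to A (0 → 5). Not NE.
(C, C1): Agent 1 can switch to A (3 → 7). Not NE.
(C, C2): Agent 2 can switch to C3 (7 → 9). Not NE.
(C, C3): Agent 1 can switch to A (1 → 5). Not NE.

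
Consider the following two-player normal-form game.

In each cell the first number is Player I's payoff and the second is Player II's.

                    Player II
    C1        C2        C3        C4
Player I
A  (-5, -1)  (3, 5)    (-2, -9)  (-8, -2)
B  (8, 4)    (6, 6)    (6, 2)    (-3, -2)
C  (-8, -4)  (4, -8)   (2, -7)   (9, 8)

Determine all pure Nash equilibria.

Player I against C1: payoffs -5, 8, -8 → best response B.
Player I against C2: payoffs 3, 6, 4 → best response B.
Player I against C3: payoffs -2, 6, 2 → best response B.
Player I against C4: payoffs -8, -3, 9 → best response C.
Player II against A: payoffs -1, 5, -9, -2 → best response C2.
Player II against B: payoffs 4, 6, 2, -2 → best response C2.
Player II against C: payoffs -4, -8, -7, 8 → best response C4.
Mutual best responses: (B, C2); (C, C4).

(B, C2); (C, C4)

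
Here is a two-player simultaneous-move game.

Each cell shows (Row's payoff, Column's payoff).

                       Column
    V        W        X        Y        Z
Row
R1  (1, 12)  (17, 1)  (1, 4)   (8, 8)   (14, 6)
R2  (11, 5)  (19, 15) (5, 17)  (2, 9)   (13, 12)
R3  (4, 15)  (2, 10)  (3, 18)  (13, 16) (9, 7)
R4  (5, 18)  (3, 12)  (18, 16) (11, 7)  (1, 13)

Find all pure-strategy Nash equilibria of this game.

For each player, find the best response to each opponent profile; mutual best responses are the pure NE.
Row against V: payoffs 1, 11, 4, 5 → best response R2.
Row against W: payoffs 17, 19, 2, 3 → best response R2.
Row against X: payoffs 1, 5, 3, 18 → best response R4.
Row against Y: payoffs 8, 2, 13, 11 → best response R3.
Row against Z: payoffs 14, 13, 9, 1 → best response R1.
Column against R1: payoffs 12, 1, 4, 8, 6 → best response V.
Column against R2: payoffs 5, 15, 17, 9, 12 → best response X.
Column against R3: payoffs 15, 10, 18, 16, 7 → best response X.
Column against R4: payoffs 18, 12, 16, 7, 13 → best response V.
No profile is a mutual best response for all players.

none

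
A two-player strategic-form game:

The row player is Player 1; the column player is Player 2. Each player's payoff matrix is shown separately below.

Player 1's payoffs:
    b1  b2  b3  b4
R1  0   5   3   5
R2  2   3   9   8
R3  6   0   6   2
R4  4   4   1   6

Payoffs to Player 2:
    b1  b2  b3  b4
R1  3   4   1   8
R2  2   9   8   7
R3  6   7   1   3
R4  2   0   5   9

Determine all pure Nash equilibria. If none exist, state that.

For each strategy profile, look for a profitable unilateral deviation.
(R1, b1): Player 1 can switch to R2 (0 → 2). Not NE.
(R1, b2): Player 2 can switch to b4 (4 → 8). Not NE.
(R1, b3): Player 1 can switch to R2 (3 → 9). Not NE.
(R1, b4): Player 1 can switch to R2 (5 → 8). Not NE.
(R2, b1): Player 1 can switch to R3 (2 → 6). Not NE.
(R2, b2): Player 1 can switch to R1 (3 → 5). Not NE.
(R2, b3): Player 2 can switch to b2 (8 → 9). Not NE.
(R2, b4): Player 2 can switch to b2 (7 → 9). Not NE.
(R3, b1): Player 2 can switch to b2 (6 → 7). Not NE.
(R3, b2): Player 1 can switch to R1 (0 → 5). Not NE.
(The remaining 6 profiles each have a profitable deviation by the same check.)

There is no pure-strategy Nash equilibrium.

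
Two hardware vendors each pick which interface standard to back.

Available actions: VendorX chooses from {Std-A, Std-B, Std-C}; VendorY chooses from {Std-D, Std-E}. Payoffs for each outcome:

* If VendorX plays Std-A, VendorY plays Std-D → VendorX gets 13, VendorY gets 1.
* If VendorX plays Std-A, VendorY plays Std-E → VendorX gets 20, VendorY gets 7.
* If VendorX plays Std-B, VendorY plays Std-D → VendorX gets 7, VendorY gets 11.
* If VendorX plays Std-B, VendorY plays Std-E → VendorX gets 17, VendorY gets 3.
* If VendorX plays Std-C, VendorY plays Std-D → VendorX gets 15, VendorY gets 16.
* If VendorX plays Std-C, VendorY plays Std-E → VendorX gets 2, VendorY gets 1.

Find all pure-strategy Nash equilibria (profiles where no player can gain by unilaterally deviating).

Pure-strategy Nash equilibria: (Std-A, Std-E); (Std-C, Std-D)

VendorX against Std-D: payoffs 13, 7, 15 → best response Std-C.
VendorX against Std-E: payoffs 20, 17, 2 → best response Std-A.
VendorY against Std-A: payoffs 1, 7 → best response Std-E.
VendorY against Std-B: payoffs 11, 3 → best response Std-D.
VendorY against Std-C: payoffs 16, 1 → best response Std-D.
Mutual best responses: (Std-A, Std-E); (Std-C, Std-D).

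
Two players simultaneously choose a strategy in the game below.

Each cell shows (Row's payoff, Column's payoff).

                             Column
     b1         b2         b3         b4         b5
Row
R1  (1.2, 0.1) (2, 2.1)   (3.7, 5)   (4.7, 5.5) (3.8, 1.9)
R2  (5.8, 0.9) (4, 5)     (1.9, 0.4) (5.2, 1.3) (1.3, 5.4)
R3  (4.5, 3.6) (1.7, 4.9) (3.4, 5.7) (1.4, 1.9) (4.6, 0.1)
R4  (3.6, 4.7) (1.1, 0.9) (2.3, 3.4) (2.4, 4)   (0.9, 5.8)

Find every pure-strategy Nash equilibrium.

(R1, b1): Row can switch to R2 (1.2 → 5.8). Not NE.
(R1, b2): Row can switch to R2 (2 → 4). Not NE.
(R1, b3): Column can switch to b4 (5 → 5.5). Not NE.
(R1, b4): Row can switch to R2 (4.7 → 5.2). Not NE.
(R1, b5): Row can switch to R3 (3.8 → 4.6). Not NE.
(R2, b1): Column can switch to b2 (0.9 → 5). Not NE.
(The remaining 14 profiles each have a profitable deviation by the same check.)

This game has no pure Nash equilibrium.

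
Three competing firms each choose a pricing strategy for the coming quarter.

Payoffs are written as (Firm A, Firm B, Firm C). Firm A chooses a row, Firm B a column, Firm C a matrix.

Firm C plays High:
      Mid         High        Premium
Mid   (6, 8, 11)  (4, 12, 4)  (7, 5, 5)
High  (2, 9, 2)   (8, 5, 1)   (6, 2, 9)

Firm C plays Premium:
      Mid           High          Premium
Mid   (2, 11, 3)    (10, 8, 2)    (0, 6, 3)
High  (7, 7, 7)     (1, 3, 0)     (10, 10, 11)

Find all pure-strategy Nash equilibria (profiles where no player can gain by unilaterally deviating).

Firm A against (Mid, High): payoffs 6, 2 → best response Mid.
Firm A against (Mid, Premium): payoffs 2, 7 → best response High.
Firm A against (High, High): payoffs 4, 8 → best response High.
Firm A against (High, Premium): payoffs 10, 1 → best response Mid.
Firm A against (Premium, High): payoffs 7, 6 → best response Mid.
Firm A against (Premium, Premium): payoffs 0, 10 → best response High.
Firm B against (Mid, High): payoffs 8, 12, 5 → best response High.
Firm B against (Mid, Premium): payoffs 11, 8, 6 → best response Mid.
Firm B against (High, High): payoffs 9, 5, 2 → best response Mid.
Firm B against (High, Premium): payoffs 7, 3, 10 → best response Premium.
Firm C against (Mid, Mid): payoffs 11, 3 → best response High.
Firm C against (Mid, High): payoffs 4, 2 → best response High.
Firm C against (Mid, Premium): payoffs 5, 3 → best response High.
Firm C against (High, Mid): payoffs 2, 7 → best response Premium.
Firm C against (High, High): payoffs 1, 0 → best response High.
Firm C against (High, Premium): payoffs 9, 11 → best response Premium.
Mutual best responses: (High, Premium, Premium).

(High, Premium, Premium)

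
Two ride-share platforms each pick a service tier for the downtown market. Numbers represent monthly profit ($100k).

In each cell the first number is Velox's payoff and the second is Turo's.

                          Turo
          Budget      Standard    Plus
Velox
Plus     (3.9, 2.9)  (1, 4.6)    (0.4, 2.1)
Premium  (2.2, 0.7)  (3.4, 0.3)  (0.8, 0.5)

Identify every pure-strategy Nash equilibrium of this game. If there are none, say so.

This game has no pure Nash equilibrium.

(Plus, Budget): Turo can switch to Standard (2.9 → 4.6). Not NE.
(Plus, Standard): Velox can switch to Premium (1 → 3.4). Not NE.
(Plus, Plus): Velox can switch to Premium (0.4 → 0.8). Not NE.
(Premium, Budget): Velox can switch to Plus (2.2 → 3.9). Not NE.
(Premium, Standard): Turo can switch to Budget (0.3 → 0.7). Not NE.
(Premium, Plus): Turo can switch to Budget (0.5 → 0.7). Not NE.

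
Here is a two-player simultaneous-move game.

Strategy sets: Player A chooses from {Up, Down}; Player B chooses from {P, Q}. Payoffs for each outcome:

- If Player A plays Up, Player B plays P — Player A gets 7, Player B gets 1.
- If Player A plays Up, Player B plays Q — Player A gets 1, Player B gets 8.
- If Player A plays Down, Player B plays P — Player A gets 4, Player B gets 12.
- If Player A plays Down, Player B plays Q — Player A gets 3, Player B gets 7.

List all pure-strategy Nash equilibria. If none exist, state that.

No pure-strategy Nash equilibrium.

(Up, P): Player B can switch to Q (1 → 8). Not NE.
(Up, Q): Player A can switch to Down (1 → 3). Not NE.
(Down, P): Player A can switch to Up (4 → 7). Not NE.
(Down, Q): Player B can switch to P (7 → 12). Not NE.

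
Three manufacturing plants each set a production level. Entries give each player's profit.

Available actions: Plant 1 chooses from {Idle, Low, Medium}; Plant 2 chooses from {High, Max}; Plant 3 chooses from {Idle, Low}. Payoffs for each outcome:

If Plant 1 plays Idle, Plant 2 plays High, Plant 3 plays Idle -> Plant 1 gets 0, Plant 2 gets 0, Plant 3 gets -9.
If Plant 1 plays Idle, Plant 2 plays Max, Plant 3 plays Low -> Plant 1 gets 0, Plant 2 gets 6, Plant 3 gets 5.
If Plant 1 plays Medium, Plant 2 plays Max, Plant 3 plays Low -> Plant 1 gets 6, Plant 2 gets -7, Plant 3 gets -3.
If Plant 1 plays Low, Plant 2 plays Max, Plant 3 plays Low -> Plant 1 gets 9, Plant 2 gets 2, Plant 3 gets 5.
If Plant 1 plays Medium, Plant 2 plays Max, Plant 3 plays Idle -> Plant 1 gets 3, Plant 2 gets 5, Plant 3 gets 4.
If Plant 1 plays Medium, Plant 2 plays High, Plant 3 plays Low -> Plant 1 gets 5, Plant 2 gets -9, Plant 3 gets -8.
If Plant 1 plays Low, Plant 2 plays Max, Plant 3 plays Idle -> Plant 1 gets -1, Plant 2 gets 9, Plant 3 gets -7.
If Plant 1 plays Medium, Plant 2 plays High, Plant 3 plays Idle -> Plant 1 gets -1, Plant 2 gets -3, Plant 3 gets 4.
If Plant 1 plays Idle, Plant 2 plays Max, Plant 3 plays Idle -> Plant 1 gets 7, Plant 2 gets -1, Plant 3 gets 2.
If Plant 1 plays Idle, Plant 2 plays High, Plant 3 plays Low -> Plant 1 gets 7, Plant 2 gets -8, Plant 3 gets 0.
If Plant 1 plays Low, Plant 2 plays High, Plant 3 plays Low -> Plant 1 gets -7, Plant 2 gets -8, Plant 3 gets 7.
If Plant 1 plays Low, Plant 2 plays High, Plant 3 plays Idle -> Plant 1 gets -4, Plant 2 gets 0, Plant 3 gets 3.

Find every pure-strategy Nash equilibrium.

Pure NE: (Low, Max, Low)

(Idle, High, Idle): Plant 3 can switch to Low (-9 → 0). Not NE.
(Idle, High, Low): Plant 2 can switch to Max (-8 → 6). Not NE.
(Idle, Max, Idle): Plant 2 can switch to High (-1 → 0). Not NE.
(Idle, Max, Low): Plant 1 can switch to Low (0 → 9). Not NE.
(Low, High, Idle): Plant 1 can switch to Idle (-4 → 0). Not NE.
(Low, High, Low): Plant 1 can switch to Idle (-7 → 7). Not NE.
(Low, Max, Low): Plant 1 gets 9, best alternative 6; Plant 2 gets 2, best alternative -8; Plant 3 gets 5, best alternative -7. No profitable deviation — NE.
(The remaining 5 profiles each have a profitable deviation by the same check.)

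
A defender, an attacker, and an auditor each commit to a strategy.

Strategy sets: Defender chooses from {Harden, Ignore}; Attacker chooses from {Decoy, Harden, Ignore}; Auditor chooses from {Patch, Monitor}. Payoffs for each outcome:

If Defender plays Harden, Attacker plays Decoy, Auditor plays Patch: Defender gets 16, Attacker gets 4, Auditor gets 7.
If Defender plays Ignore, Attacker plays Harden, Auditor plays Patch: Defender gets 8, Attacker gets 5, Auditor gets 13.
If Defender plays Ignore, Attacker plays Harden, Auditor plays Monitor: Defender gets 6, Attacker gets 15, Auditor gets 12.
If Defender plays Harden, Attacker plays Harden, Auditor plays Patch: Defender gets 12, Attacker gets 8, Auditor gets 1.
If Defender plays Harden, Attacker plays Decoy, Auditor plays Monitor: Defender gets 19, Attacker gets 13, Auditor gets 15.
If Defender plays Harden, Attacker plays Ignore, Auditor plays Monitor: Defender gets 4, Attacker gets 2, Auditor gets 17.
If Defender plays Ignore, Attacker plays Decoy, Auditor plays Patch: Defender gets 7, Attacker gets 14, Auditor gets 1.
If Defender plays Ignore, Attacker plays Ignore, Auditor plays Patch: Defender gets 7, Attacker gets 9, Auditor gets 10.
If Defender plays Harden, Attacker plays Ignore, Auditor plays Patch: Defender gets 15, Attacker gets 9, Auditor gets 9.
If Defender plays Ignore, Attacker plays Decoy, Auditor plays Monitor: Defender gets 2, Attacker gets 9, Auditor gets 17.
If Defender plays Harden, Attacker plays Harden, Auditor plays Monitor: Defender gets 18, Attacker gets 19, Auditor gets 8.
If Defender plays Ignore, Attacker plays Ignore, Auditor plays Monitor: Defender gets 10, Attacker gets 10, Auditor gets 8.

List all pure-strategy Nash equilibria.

(Harden, Decoy, Patch): Attacker can switch to Harden (4 → 8). Not NE.
(Harden, Decoy, Monitor): Attacker can switch to Harden (13 → 19). Not NE.
(Harden, Harden, Patch): Attacker can switch to Ignore (8 → 9). Not NE.
(Harden, Harden, Monitor): Defender gets 18, best alternative 6; Attacker gets 19, best alternative 13; Auditor gets 8, best alternative 1. No profitable deviation — NE.
(Harden, Ignore, Patch): Auditor can switch to Monitor (9 → 17). Not NE.
(Harden, Ignore, Monitor): Defender can switch to Ignore (4 → 10). Not NE.
(Ignore, Decoy, Patch): Defender can switch to Harden (7 → 16). Not NE.
(Ignore, Decoy, Monitor): Defender can switch to Harden (2 → 19). Not NE.
(Ignore, Harden, Patch): Defender can switch to Harden (8 → 12). Not NE.
(Ignore, Harden, Monitor): Defender can switch to Harden (6 → 18). Not NE.
(Ignore, Ignore, Patch): Defender can switch to Harden (7 → 15). Not NE.
(Ignore, Ignore, Monitor): Attacker can switch to Harden (10 → 15). Not NE.

The unique pure-strategy Nash equilibrium is (Harden, Harden, Monitor).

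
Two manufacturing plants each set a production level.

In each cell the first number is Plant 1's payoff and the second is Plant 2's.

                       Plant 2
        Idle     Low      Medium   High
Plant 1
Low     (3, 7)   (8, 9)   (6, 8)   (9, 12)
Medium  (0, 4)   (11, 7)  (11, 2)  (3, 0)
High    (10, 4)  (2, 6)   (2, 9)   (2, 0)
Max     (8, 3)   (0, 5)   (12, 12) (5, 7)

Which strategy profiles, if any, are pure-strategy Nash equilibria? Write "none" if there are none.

(Low, Idle): Plant 1 can switch to High (3 → 10). Not NE.
(Low, Low): Plant 1 can switch to Medium (8 → 11). Not NE.
(Low, Medium): Plant 1 can switch to Medium (6 → 11). Not NE.
(Low, High): Plant 1 gets 9, best alternative 5; Plant 2 gets 12, best alternative 9. No profitable deviation — NE.
(Medium, Idle): Plant 1 can switch to Low (0 → 3). Not NE.
(Medium, Low): Plant 1 gets 11, best alternative 8; Plant 2 gets 7, best alternative 4. No profitable deviation — NE.
(Medium, Medium): Plant 1 can switch to Max (11 → 12). Not NE.
(Medium, High): Plant 1 can switch to Low (3 → 9). Not NE.
(High, Idle): Plant 2 can switch to Low (4 → 6). Not NE.
(High, Low): Plant 1 can switch to Low (2 → 8). Not NE.
(Max, Medium): Plant 1 gets 12, best alternative 11; Plant 2 gets 12, best alternative 7. No profitable deviation — NE.
(The remaining 5 profiles each have a profitable deviation by the same check.)

(Low, High); (Medium, Low); (Max, Medium)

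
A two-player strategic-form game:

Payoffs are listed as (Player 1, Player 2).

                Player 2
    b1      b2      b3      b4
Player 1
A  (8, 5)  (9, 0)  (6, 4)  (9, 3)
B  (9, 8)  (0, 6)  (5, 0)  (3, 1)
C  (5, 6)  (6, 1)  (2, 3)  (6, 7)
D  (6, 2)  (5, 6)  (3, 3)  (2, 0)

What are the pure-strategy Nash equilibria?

The unique pure-strategy Nash equilibrium is (B, b1).

For each strategy profile, look for a profitable unilateral deviation.
(A, b1): Player 1 can switch to B (8 → 9). Not NE.
(A, b2): Player 2 can switch to b1 (0 → 5). Not NE.
(A, b3): Player 2 can switch to b1 (4 → 5). Not NE.
(A, b4): Player 2 can switch to b1 (3 → 5). Not NE.
(B, b1): Player 1 gets 9, best alternative 8; Player 2 gets 8, best alternative 6. No profitable deviation — NE.
(B, b2): Player 1 can switch to A (0 → 9). Not NE.
(B, b3): Player 1 can switch to A (5 → 6). Not NE.
(B, b4): Player 1 can switch to A (3 → 9). Not NE.
(C, b1): Player 1 can switch to A (5 → 8). Not NE.
(C, b2): Player 1 can switch to A (6 → 9). Not NE.
(C, b3): Player 1 can switch to A (2 → 6). Not NE.
(The remaining 5 profiles each have a profitable deviation by the same check.)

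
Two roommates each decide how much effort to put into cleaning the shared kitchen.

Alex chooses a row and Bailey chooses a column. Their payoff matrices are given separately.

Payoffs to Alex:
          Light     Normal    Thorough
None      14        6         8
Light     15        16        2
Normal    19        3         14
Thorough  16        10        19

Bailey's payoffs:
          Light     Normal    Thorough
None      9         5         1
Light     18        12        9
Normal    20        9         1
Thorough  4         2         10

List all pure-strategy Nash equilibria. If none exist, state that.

(None, Light): Alex can switch to Light (14 → 15). Not NE.
(None, Normal): Alex can switch to Light (6 → 16). Not NE.
(None, Thorough): Alex can switch to Normal (8 → 14). Not NE.
(Light, Light): Alex can switch to Normal (15 → 19). Not NE.
(Light, Normal): Bailey can switch to Light (12 → 18). Not NE.
(Light, Thorough): Alex can switch to None (2 → 8). Not NE.
(Normal, Light): Alex gets 19, best alternative 16; Bailey gets 20, best alternative 9. No profitable deviation — NE.
(Normal, Normal): Alex can switch to None (3 → 6). Not NE.
(Normal, Thorough): Alex can switch to Thorough (14 → 19). Not NE.
(Thorough, Light): Alex can switch to Normal (16 → 19). Not NE.
(Thorough, Normal): Alex can switch to Light (10 → 16). Not NE.
(Thorough, Thorough): Alex gets 19, best alternative 14; Bailey gets 10, best alternative 4. No profitable deviation — NE.

Pure-strategy Nash equilibria: (Normal, Light) and (Thorough, Thorough)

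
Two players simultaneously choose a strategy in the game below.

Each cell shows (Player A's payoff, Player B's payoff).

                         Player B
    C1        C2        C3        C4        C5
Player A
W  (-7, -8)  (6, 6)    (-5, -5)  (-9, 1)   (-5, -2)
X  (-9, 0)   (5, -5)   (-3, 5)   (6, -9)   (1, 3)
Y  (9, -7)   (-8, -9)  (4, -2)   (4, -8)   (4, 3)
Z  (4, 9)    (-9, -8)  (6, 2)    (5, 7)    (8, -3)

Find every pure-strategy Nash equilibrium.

(W, C2)

For each player, find the best response to each opponent profile; mutual best responses are the pure NE.
Player A against C1: payoffs -7, -9, 9, 4 → best response Y.
Player A against C2: payoffs 6, 5, -8, -9 → best response W.
Player A against C3: payoffs -5, -3, 4, 6 → best response Z.
Player A against C4: payoffs -9, 6, 4, 5 → best response X.
Player A against C5: payoffs -5, 1, 4, 8 → best response Z.
Player B against W: payoffs -8, 6, -5, 1, -2 → best response C2.
Player B against X: payoffs 0, -5, 5, -9, 3 → best response C3.
Player B against Y: payoffs -7, -9, -2, -8, 3 → best response C5.
Player B against Z: payoffs 9, -8, 2, 7, -3 → best response C1.
Mutual best responses: (W, C2).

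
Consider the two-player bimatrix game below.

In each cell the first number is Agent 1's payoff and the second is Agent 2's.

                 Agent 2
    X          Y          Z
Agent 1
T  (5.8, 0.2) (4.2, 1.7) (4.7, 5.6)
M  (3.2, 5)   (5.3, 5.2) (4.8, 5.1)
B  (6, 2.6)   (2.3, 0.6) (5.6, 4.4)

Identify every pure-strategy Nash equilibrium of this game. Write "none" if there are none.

The pure Nash equilibria are (M, Y), (B, Z).

(T, X): Agent 1 can switch to B (5.8 → 6). Not NE.
(T, Y): Agent 1 can switch to M (4.2 → 5.3). Not NE.
(T, Z): Agent 1 can switch to M (4.7 → 4.8). Not NE.
(M, X): Agent 1 can switch to T (3.2 → 5.8). Not NE.
(M, Y): Agent 1 gets 5.3, best alternative 4.2; Agent 2 gets 5.2, best alternative 5.1. No profitable deviation — NE.
(M, Z): Agent 1 can switch to B (4.8 → 5.6). Not NE.
(B, X): Agent 2 can switch to Z (2.6 → 4.4). Not NE.
(B, Y): Agent 1 can switch to T (2.3 → 4.2). Not NE.
(B, Z): Agent 1 gets 5.6, best alternative 4.8; Agent 2 gets 4.4, best alternative 2.6. No profitable deviation — NE.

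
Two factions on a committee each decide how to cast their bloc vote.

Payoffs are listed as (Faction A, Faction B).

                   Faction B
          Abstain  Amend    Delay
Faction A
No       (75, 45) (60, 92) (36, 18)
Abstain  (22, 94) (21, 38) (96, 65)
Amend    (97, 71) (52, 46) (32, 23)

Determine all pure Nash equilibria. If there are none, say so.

(No, Abstain): Faction A can switch to Amend (75 → 97). Not NE.
(No, Amend): Faction A gets 60, best alternative 52; Faction B gets 92, best alternative 45. No profitable deviation — NE.
(No, Delay): Faction A can switch to Abstain (36 → 96). Not NE.
(Abstain, Abstain): Faction A can switch to No (22 → 75). Not NE.
(Abstain, Amend): Faction A can switch to No (21 → 60). Not NE.
(Abstain, Delay): Faction B can switch to Abstain (65 → 94). Not NE.
(Amend, Abstain): Faction A gets 97, best alternative 75; Faction B gets 71, best alternative 46. No profitable deviation — NE.
(Amend, Amend): Faction A can switch to No (52 → 60). Not NE.
(Amend, Delay): Faction A can switch to No (32 → 36). Not NE.

Pure-strategy Nash equilibria: (No, Amend) and (Amend, Abstain)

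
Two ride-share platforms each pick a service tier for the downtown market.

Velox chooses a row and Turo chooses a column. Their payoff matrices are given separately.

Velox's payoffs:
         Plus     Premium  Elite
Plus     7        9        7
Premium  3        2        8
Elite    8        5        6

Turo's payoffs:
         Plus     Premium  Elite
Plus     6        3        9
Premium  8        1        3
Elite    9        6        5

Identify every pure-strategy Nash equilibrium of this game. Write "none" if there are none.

(Plus, Plus): Velox can switch to Elite (7 → 8). Not NE.
(Plus, Premium): Turo can switch to Plus (3 → 6). Not NE.
(Plus, Elite): Velox can switch to Premium (7 → 8). Not NE.
(Premium, Plus): Velox can switch to Plus (3 → 7). Not NE.
(Premium, Premium): Velox can switch to Plus (2 → 9). Not NE.
(Premium, Elite): Turo can switch to Plus (3 → 8). Not NE.
(Elite, Plus): Velox gets 8, best alternative 7; Turo gets 9, best alternative 6. No profitable deviation — NE.
(Elite, Premium): Velox can switch to Plus (5 → 9). Not NE.
(Elite, Elite): Velox can switch to Plus (6 → 7). Not NE.

The unique pure-strategy Nash equilibrium is (Elite, Plus).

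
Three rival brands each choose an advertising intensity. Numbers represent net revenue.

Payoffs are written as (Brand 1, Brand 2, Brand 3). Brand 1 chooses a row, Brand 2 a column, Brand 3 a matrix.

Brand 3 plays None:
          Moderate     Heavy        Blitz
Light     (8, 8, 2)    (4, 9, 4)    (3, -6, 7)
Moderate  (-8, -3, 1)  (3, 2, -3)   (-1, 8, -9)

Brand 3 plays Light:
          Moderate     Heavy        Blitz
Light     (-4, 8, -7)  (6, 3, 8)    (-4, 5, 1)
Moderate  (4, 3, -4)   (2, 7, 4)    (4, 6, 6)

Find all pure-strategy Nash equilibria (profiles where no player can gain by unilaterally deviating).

No pure-strategy Nash equilibrium.

(Light, Moderate, None): Brand 2 can switch to Heavy (8 → 9). Not NE.
(Light, Moderate, Light): Brand 1 can switch to Moderate (-4 → 4). Not NE.
(Light, Heavy, None): Brand 3 can switch to Light (4 → 8). Not NE.
(Light, Heavy, Light): Brand 2 can switch to Moderate (3 → 8). Not NE.
(Light, Blitz, None): Brand 2 can switch to Moderate (-6 → 8). Not NE.
(Light, Blitz, Light): Brand 1 can switch to Moderate (-4 → 4). Not NE.
(The remaining 6 profiles each have a profitable deviation by the same check.)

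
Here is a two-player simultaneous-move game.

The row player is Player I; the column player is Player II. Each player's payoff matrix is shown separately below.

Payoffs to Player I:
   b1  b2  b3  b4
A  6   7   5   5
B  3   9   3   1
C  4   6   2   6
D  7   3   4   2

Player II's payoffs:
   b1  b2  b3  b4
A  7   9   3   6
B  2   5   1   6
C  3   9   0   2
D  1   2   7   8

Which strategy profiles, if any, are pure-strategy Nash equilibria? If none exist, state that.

none

(A, b1): Player I can switch to D (6 → 7). Not NE.
(A, b2): Player I can switch to B (7 → 9). Not NE.
(A, b3): Player II can switch to b1 (3 → 7). Not NE.
(A, b4): Player I can switch to C (5 → 6). Not NE.
(B, b1): Player I can switch to A (3 → 6). Not NE.
(B, b2): Player II can switch to b4 (5 → 6). Not NE.
(B, b3): Player I can switch to A (3 → 5). Not NE.
(B, b4): Player I can switch to A (1 → 5). Not NE.
(C, b1): Player I can switch to A (4 → 6). Not NE.
(C, b2): Player I can switch to A (6 → 7). Not NE.
(The remaining 6 profiles each have a profitable deviation by the same check.)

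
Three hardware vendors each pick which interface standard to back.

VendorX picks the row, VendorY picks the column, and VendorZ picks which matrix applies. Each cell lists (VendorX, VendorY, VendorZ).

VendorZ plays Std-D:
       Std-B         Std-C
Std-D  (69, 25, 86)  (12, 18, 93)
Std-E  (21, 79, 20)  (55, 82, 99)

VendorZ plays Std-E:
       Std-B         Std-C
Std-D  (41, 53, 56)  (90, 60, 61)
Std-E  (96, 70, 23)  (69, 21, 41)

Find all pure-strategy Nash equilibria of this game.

VendorX against (Std-B, Std-D): payoffs 69, 21 → best response Std-D.
VendorX against (Std-B, Std-E): payoffs 41, 96 → best response Std-E.
VendorX against (Std-C, Std-D): payoffs 12, 55 → best response Std-E.
VendorX against (Std-C, Std-E): payoffs 90, 69 → best response Std-D.
VendorY against (Std-D, Std-D): payoffs 25, 18 → best response Std-B.
VendorY against (Std-D, Std-E): payoffs 53, 60 → best response Std-C.
VendorY against (Std-E, Std-D): payoffs 79, 82 → best response Std-C.
VendorY against (Std-E, Std-E): payoffs 70, 21 → best response Std-B.
VendorZ against (Std-D, Std-B): payoffs 86, 56 → best response Std-D.
VendorZ against (Std-D, Std-C): payoffs 93, 61 → best response Std-D.
VendorZ against (Std-E, Std-B): payoffs 20, 23 → best response Std-E.
VendorZ against (Std-E, Std-C): payoffs 99, 41 → best response Std-D.
Mutual best responses: (Std-D, Std-B, Std-D); (Std-E, Std-B, Std-E); (Std-E, Std-C, Std-D).

Pure-strategy Nash equilibria: (Std-D, Std-B, Std-D), (Std-E, Std-B, Std-E), (Std-E, Std-C, Std-D)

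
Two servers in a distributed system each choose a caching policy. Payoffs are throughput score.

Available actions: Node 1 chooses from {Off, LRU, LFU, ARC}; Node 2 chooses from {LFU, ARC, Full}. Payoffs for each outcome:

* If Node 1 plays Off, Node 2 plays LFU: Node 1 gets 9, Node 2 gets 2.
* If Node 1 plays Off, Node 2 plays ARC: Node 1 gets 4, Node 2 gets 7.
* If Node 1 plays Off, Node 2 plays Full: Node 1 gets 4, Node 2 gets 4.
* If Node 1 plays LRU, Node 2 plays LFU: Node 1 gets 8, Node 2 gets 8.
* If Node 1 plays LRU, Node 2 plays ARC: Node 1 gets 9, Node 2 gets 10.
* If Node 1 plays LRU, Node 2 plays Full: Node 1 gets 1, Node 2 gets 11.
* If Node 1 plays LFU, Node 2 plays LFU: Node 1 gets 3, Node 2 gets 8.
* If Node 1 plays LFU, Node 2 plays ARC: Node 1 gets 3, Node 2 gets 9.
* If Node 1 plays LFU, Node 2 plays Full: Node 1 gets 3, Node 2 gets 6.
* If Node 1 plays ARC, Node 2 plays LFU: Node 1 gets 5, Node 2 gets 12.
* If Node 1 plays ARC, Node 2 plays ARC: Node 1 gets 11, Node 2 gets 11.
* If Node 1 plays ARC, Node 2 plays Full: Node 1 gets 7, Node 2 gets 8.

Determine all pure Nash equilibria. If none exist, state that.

No pure-strategy Nash equilibrium.

Node 1 against LFU: payoffs 9, 8, 3, 5 → best response Off.
Node 1 against ARC: payoffs 4, 9, 3, 11 → best response ARC.
Node 1 against Full: payoffs 4, 1, 3, 7 → best response ARC.
Node 2 against Off: payoffs 2, 7, 4 → best response ARC.
Node 2 against LRU: payoffs 8, 10, 11 → best response Full.
Node 2 against LFU: payoffs 8, 9, 6 → best response ARC.
Node 2 against ARC: payoffs 12, 11, 8 → best response LFU.
No profile is a mutual best response for all players.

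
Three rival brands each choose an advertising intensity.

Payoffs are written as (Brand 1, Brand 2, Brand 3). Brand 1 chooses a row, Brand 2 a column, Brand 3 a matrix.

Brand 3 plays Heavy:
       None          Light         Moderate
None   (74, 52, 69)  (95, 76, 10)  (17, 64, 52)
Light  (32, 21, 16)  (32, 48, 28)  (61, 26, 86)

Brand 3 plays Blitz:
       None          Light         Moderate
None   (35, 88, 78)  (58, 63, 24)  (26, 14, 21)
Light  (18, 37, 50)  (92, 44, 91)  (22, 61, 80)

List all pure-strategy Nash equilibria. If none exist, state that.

(None, None, Heavy): Brand 2 can switch to Light (52 → 76). Not NE.
(None, None, Blitz): Brand 1 gets 35, best alternative 18; Brand 2 gets 88, best alternative 63; Brand 3 gets 78, best alternative 69. No profitable deviation — NE.
(None, Light, Heavy): Brand 3 can switch to Blitz (10 → 24). Not NE.
(None, Light, Blitz): Brand 1 can switch to Light (58 → 92). Not NE.
(None, Moderate, Heavy): Brand 1 can switch to Light (17 → 61). Not NE.
(None, Moderate, Blitz): Brand 2 can switch to None (14 → 88). Not NE.
(Light, None, Heavy): Brand 1 can switch to None (32 → 74). Not NE.
(Light, None, Blitz): Brand 1 can switch to None (18 → 35). Not NE.
(Light, Light, Heavy): Brand 1 can switch to None (32 → 95). Not NE.
(Light, Light, Blitz): Brand 2 can switch to Moderate (44 → 61). Not NE.
(Light, Moderate, Heavy): Brand 2 can switch to Light (26 → 48). Not NE.
(The remaining 1 profile has a profitable deviation by the same check.)

Pure NE: (None, None, Blitz)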